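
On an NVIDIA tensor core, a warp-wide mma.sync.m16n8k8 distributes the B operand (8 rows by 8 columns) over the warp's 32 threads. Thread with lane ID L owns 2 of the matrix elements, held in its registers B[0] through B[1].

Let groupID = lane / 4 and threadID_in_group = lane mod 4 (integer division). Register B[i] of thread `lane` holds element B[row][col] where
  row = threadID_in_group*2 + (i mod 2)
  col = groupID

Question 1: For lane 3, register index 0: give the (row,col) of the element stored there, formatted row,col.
lane 3=>3/4=0, 3 mod 4=3
i=0  r:2·3+0=>6  c:0

6,0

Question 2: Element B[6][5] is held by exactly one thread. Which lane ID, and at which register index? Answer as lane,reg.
c: 5->gid=5  r: 6->tid=3,i&1=0
L=5*4+3=23  i=0=0

23,0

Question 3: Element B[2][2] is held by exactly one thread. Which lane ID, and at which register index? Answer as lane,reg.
9,0

c=2→G=2  r=2→T=1,p=0
L=2*4+1=9  i=0=0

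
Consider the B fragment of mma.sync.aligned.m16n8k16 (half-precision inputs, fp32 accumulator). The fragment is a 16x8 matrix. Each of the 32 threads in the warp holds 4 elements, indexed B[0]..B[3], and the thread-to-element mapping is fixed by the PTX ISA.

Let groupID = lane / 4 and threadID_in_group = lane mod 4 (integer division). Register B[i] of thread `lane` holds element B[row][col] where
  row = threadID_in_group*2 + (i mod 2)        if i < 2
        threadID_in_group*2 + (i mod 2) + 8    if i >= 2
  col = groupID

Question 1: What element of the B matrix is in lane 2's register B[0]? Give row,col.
4,0

2: gr=0,th=2
[0] (2*2+0+0,0) = (4,0)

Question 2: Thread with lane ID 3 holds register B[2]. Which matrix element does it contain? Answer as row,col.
L=3⇒gr=3>>2=0, th=3&3=3
[2]⇒row 3·2+0+8=14  col gr=0

14,0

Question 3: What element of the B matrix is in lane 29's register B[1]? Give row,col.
lane 29: gid=7 (29/4), tid=1 (29%4)
i=1: r=1*2+1+0=3, c=gid=7

3,7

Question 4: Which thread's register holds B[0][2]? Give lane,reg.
8,0

c: 2->gid=2  r: 0->r8=0,tid=0,i&1=0
L=2*4+0=8  i=0*2+0=0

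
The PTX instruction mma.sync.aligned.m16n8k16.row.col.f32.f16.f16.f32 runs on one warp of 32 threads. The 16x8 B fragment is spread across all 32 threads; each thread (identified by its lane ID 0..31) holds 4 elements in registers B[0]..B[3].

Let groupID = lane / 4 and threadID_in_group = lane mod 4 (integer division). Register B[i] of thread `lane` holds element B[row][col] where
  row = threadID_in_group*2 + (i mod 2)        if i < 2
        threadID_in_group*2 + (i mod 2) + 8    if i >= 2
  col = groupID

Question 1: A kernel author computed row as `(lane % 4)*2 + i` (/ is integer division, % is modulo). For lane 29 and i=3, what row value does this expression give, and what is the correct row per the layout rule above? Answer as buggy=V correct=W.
buggy=5 correct=11

`(lane % 4)*2 + i`[29,3]->5
lane 29: g=7 (29/4), t=1 (29%4)
i=3: r=1*2+1+8=11, c=g=7
row: 5 vs 11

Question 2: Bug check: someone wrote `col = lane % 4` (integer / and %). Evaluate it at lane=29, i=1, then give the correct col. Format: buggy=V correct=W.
`lane % 4`[29,1]⇒1
29: gr=7,th=1
[1] (1*2+1+0,7) = (3,7)
col: 1 vs 7

buggy=1 correct=7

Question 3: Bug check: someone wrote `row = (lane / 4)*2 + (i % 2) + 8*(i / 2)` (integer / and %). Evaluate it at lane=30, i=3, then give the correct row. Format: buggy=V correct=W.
buggy=23 correct=13

`(lane / 4)*2 + (i % 2) + 8*(i / 2)`[30,3]->23
30: gid=7,tid=2
[3] (2*2+1+8,7) = (13,7)
row: 23 vs 13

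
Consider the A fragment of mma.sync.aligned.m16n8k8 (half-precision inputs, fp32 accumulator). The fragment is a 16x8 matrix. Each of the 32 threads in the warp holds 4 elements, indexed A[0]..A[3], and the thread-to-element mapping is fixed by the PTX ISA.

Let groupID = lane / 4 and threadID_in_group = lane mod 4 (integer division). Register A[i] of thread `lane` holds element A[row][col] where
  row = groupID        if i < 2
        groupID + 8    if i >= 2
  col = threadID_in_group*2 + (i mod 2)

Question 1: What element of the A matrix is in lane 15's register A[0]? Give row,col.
3,6

lane 15: grp=3 (15/4), tig=3 (15%4)
i=0: r=3+0=3, c=3*2+0=6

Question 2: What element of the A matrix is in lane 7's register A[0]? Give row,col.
L=7⇒gr=7>>2=1, th=7&3=3
[0]⇒row 1+0=1  col 3·2+0=6

1,6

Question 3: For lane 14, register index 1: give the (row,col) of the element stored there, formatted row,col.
3,5

L=14⇒gr=14>>2=3, th=14&3=2
[1]⇒row 3+0=3  col 2·2+1=5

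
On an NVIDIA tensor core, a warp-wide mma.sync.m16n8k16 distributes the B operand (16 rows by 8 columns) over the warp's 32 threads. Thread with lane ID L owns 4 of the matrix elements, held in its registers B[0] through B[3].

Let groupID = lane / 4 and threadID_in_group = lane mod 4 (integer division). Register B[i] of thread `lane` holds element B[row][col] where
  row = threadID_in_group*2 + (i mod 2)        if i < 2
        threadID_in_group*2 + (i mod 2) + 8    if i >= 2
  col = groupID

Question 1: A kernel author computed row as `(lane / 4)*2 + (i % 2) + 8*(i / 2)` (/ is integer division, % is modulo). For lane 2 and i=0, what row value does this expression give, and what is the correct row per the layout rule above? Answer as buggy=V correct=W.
buggy=0 correct=4

`(lane / 4)*2 + (i % 2) + 8*(i / 2)`[2,0]→0
L=2→G=2>>2=0, T=2&3=2
[0]→row 2·2+0+0=4  col G=0
row: 0 vs 4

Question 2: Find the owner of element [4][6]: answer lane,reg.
26,0

c=6⇒gr=6  r=4⇒Rb=0,th=2,odd=0
L=6*4+2=26  i=0*2+0=0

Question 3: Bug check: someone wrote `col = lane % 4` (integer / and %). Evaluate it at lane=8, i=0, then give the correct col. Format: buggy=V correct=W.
`lane % 4`[8,0]→0
8: G=2,T=0
[0] (0*2+0+0,2) = (0,2)
col: 0 vs 2

buggy=0 correct=2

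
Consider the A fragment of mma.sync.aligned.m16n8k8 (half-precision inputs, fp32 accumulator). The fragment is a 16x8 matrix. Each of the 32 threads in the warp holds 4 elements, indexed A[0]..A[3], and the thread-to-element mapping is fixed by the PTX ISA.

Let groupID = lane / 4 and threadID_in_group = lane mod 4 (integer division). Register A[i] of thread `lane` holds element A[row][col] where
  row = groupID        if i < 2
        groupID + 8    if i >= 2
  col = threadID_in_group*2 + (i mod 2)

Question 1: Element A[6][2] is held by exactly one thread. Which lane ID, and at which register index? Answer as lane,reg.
25,0

r=6⇒gr=6,Rb=0  c=2⇒th=1,odd=0
L=6*4+1=25  i=0*2+0=0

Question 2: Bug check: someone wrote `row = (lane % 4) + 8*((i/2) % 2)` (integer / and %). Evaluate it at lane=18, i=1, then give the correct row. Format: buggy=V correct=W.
`(lane % 4) + 8*((i/2) % 2)`[18,1]→2
lane 18: G=4 (18/4), T=2 (18%4)
i=1: r=4+0=4, c=2*2+1=5
row: 2 vs 4

buggy=2 correct=4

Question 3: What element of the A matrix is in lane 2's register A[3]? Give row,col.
L=2→G=2>>2=0, T=2&3=2
[3]→row 0+8=8  col 2·2+1=5

8,5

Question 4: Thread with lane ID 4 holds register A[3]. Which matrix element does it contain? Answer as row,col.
9,1

L=4=>grp=4>>2=1, tig=4&3=0
[3]=>row 1+8=9  col 0·2+1=1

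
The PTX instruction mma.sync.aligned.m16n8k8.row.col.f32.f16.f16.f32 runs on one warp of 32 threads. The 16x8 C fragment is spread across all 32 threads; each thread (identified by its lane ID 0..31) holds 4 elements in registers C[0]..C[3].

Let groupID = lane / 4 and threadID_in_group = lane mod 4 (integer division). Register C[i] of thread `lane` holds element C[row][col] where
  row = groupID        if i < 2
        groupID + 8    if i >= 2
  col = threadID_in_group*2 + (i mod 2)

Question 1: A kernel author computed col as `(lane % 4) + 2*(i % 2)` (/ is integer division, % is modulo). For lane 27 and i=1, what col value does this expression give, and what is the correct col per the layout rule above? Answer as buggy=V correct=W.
`(lane % 4) + 2*(i % 2)`[27,1]→5
lane 27: G=6 (27/4), T=3 (27%4)
i=1: r=6+0=6, c=3*2+1=7
col: 5 vs 7

buggy=5 correct=7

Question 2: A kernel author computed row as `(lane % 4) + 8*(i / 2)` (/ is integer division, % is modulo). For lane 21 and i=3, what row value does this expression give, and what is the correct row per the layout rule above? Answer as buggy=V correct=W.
buggy=9 correct=13

`(lane % 4) + 8*(i / 2)`[21,3]->9
L=21->gid=21>>2=5, tid=21&3=1
[3]->row 5+8=13  col 1·2+1=3
row: 9 vs 13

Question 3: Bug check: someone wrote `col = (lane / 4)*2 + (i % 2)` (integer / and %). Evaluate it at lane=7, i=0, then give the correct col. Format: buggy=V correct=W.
`(lane / 4)*2 + (i % 2)`[7,0]=>2
L=7=>grp=7>>2=1, tig=7&3=3
[0]=>row 1+0=1  col 3·2+0=6
col: 2 vs 6

buggy=2 correct=6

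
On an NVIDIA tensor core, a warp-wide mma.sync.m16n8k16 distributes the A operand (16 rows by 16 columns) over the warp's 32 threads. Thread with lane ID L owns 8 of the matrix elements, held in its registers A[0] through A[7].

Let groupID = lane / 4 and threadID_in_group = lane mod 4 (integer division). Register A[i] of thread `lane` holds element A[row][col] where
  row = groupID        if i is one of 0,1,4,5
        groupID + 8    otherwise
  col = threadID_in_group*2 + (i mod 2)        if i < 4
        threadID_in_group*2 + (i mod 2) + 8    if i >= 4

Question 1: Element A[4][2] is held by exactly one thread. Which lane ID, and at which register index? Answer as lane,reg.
17,0

r=4->g=4,rb=0  c=2->cb=0,t=1,b0=0
L=4*4+1=17  i=0*4+0*2+0=0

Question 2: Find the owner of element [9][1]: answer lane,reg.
4,3

r: 9->gid=1,r8=1  c: 1->c8=0,tid=0,i&1=1
L=1*4+0=4  i=0*4+1*2+1=3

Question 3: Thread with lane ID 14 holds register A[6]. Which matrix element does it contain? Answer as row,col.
11,12

14: gr=3,th=2
[6] (3+8,2*2+0+8) = (11,12)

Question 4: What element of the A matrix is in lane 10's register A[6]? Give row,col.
10,12

lane 10→10/4=2, 10 mod 4=2
i=6  r:2+8→10  c:2·2+0+8→12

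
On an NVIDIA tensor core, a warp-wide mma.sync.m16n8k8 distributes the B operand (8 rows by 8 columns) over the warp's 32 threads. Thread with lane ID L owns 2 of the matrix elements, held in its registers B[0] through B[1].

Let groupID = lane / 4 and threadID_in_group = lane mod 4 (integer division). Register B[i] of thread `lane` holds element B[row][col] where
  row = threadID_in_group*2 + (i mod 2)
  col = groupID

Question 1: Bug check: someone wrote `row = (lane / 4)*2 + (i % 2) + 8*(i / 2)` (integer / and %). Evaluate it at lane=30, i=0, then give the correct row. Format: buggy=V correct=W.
buggy=14 correct=4

`(lane / 4)*2 + (i % 2) + 8*(i / 2)`[30,0]→14
lane 30: G=7 (30/4), T=2 (30%4)
i=0: r=2*2+0=4, c=G=7
row: 14 vs 4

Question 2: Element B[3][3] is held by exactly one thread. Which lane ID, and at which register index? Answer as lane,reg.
13,1

c: 3->gid=3  r: 3->tid=1,i&1=1
L=3*4+1=13  i=1=1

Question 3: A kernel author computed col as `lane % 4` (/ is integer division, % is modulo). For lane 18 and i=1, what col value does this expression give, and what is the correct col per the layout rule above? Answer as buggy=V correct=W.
`lane % 4`[18,1]⇒2
L=18⇒gr=18>>2=4, th=18&3=2
[1]⇒row 2·2+1=5  col gr=4
col: 2 vs 4

buggy=2 correct=4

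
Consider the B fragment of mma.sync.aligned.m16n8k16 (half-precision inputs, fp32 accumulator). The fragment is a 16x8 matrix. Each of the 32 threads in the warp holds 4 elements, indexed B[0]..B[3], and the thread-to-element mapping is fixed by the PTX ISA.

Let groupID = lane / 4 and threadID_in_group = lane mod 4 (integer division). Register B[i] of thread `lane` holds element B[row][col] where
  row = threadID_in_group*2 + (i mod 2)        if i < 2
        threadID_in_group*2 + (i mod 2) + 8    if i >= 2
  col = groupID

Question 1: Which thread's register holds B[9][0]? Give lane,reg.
0,3

c=0->g=0  r=9->rb=1,t=0,b0=1
L=0*4+0=0  i=1*2+1=3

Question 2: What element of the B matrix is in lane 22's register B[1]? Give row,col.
5,5

lane 22: G=5 (22/4), T=2 (22%4)
i=1: r=2*2+1+0=5, c=G=5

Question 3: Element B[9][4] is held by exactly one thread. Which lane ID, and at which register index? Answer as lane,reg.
c: 4->gid=4  r: 9->r8=1,tid=0,i&1=1
L=4*4+0=16  i=1*2+1=3

16,3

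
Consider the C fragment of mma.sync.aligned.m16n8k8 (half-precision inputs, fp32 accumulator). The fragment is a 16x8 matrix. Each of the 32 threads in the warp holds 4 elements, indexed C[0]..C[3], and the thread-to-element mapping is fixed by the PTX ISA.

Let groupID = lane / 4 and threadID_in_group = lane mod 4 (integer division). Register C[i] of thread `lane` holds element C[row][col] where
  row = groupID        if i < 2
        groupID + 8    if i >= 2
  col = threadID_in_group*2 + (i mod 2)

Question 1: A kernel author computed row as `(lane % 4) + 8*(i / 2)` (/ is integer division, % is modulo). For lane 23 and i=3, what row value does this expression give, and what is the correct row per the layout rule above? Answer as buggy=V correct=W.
buggy=11 correct=13

`(lane % 4) + 8*(i / 2)`[23,3]=>11
lane 23: grp=5 (23/4), tig=3 (23%4)
i=3: r=5+8=13, c=3*2+1=7
row: 11 vs 13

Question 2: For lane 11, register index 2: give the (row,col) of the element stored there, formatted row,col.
11: g=2,t=3
[2] (2+8,3*2+0) = (10,6)

10,6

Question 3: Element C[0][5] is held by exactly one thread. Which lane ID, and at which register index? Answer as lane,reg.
r: 0->gid=0,r8=0  c: 5->tid=2,i&1=1
L=0*4+2=2  i=0*2+1=1

2,1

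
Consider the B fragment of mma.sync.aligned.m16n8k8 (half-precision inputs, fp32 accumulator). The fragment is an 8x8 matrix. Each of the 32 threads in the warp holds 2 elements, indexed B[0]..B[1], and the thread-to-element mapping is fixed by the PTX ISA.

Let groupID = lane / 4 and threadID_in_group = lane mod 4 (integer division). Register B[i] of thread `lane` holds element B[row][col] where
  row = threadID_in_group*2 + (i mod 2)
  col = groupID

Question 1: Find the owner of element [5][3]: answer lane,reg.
14,1

c=3⇒gr=3  r=5⇒th=2,odd=1
L=3*4+2=14  i=1=1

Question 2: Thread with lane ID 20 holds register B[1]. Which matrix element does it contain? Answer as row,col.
1,5

20: grp=5,tig=0
[1] (0*2+1,5) = (1,5)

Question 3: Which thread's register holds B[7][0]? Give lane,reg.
c=0⇒gr=0  r=7⇒th=3,odd=1
L=0*4+3=3  i=1=1

3,1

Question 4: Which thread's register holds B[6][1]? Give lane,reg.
7,0

c=1→G=1  r=6→T=3,p=0
L=1*4+3=7  i=0=0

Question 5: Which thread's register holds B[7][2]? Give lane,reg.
c=2→G=2  r=7→T=3,p=1
L=2*4+3=11  i=1=1

11,1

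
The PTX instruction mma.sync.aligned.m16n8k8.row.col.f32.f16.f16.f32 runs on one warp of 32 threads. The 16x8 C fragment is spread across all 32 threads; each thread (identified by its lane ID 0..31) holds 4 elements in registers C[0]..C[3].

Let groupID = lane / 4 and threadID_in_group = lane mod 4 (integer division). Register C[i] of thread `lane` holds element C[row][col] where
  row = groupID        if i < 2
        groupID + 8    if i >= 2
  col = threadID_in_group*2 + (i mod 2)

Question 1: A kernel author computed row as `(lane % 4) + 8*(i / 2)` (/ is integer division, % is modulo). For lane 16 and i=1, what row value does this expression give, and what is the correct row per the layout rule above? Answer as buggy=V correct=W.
buggy=0 correct=4

`(lane % 4) + 8*(i / 2)`[16,1]=>0
16: grp=4,tig=0
[1] (4+0,0*2+1) = (4,1)
row: 0 vs 4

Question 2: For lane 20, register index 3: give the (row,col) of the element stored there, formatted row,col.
lane 20: gr=5 (20/4), th=0 (20%4)
i=3: r=5+8=13, c=0*2+1=1

13,1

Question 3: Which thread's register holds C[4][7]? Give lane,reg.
19,1

r=4->g=4,rb=0  c=7->t=3,b0=1
L=4*4+3=19  i=0*2+1=1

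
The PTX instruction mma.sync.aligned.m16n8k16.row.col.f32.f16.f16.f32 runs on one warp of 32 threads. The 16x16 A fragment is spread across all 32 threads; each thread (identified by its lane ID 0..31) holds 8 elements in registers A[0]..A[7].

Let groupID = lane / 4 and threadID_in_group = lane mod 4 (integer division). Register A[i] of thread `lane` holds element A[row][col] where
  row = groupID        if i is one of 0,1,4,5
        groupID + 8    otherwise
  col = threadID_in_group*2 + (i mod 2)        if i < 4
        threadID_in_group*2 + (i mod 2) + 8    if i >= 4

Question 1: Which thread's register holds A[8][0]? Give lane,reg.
r=8→G=0,rhi=1  c=0→chi=0,T=0,p=0
L=0*4+0=0  i=0*4+1*2+0=2

0,2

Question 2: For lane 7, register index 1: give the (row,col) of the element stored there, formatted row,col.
1,7

lane 7→7/4=1, 7 mod 4=3
i=1  r:1+0→1  c:2·3+1+0→7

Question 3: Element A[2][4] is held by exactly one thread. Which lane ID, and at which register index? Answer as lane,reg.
r=2->g=2,rb=0  c=4->cb=0,t=2,b0=0
L=2*4+2=10  i=0*4+0*2+0=0

10,0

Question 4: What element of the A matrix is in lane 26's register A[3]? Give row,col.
L=26⇒gr=26>>2=6, th=26&3=2
[3]⇒row 6+8=14  col 2·2+1+0=5

14,5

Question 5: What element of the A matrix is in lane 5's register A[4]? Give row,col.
lane 5->5/4=1, 5 mod 4=1
i=4  r:1+0->1  c:2·1+0+8->10

1,10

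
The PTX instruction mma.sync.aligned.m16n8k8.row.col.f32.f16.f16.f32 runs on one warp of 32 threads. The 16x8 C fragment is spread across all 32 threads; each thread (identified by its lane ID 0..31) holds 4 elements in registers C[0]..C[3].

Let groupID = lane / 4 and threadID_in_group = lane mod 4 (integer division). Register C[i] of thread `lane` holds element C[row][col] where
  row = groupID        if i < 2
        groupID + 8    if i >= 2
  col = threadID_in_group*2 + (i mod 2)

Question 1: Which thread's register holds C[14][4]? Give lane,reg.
r=14->g=6,rb=1  c=4->t=2,b0=0
L=6*4+2=26  i=1*2+0=2

26,2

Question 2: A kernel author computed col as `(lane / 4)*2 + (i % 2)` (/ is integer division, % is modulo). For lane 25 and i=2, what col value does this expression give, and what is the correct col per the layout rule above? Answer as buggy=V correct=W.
buggy=12 correct=2

`(lane / 4)*2 + (i % 2)`[25,2]->12
lane 25->25/4=6, 25 mod 4=1
i=2  r:6+8->14  c:2·1+0->2
col: 12 vs 2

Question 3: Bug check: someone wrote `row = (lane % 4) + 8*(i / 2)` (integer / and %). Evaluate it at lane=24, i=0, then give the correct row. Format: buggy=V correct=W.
buggy=0 correct=6

`(lane % 4) + 8*(i / 2)`[24,0]->0
24: gid=6,tid=0
[0] (6+0,0*2+0) = (6,0)
row: 0 vs 6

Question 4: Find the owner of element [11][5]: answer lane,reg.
r=11->g=3,rb=1  c=5->t=2,b0=1
L=3*4+2=14  i=1*2+1=3

14,3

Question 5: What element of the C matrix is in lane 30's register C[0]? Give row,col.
30: G=7,T=2
[0] (7+0,2*2+0) = (7,4)

7,4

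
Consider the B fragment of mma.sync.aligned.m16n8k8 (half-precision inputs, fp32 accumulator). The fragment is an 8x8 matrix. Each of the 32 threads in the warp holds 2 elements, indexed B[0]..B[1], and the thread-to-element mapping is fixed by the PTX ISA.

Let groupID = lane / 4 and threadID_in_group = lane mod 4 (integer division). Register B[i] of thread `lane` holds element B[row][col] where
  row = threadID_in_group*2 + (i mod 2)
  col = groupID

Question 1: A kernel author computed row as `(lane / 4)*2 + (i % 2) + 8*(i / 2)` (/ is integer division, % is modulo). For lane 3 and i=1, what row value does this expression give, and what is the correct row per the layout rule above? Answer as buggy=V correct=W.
`(lane / 4)*2 + (i % 2) + 8*(i / 2)`[3,1]->1
lane 3->3/4=0, 3 mod 4=3
i=1  r:2·3+1->7  c:0
row: 1 vs 7

buggy=1 correct=7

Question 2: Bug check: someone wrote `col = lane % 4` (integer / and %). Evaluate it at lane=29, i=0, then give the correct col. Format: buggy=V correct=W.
buggy=1 correct=7

`lane % 4`[29,0]→1
lane 29: G=7 (29/4), T=1 (29%4)
i=0: r=1*2+0=2, c=G=7
col: 1 vs 7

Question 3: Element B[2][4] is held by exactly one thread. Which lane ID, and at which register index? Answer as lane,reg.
17,0

c=4->g=4  r=2->t=1,b0=0
L=4*4+1=17  i=0=0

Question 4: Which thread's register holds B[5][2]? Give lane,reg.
c:2=>grp=2  r:5=>tig=2,lo=1
L=2*4+2=10  i=1=1

10,1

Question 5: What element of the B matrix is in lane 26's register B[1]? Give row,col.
lane 26->26/4=6, 26 mod 4=2
i=1  r:2·2+1->5  c:6

5,6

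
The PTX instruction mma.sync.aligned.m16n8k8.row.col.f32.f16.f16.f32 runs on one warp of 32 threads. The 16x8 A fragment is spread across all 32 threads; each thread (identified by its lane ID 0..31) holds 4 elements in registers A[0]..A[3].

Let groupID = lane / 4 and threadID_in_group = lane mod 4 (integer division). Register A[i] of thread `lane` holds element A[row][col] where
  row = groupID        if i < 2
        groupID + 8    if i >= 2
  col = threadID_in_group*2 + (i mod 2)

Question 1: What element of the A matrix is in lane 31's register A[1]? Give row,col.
7,7

lane 31: grp=7 (31/4), tig=3 (31%4)
i=1: r=7+0=7, c=3*2+1=7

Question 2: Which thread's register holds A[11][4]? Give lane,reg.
r=11→G=3,rhi=1  c=4→T=2,p=0
L=3*4+2=14  i=1*2+0=2

14,2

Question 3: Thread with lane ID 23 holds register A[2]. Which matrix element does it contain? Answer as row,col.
13,6

lane 23->23/4=5, 23 mod 4=3
i=2  r:5+8->13  c:2·3+0->6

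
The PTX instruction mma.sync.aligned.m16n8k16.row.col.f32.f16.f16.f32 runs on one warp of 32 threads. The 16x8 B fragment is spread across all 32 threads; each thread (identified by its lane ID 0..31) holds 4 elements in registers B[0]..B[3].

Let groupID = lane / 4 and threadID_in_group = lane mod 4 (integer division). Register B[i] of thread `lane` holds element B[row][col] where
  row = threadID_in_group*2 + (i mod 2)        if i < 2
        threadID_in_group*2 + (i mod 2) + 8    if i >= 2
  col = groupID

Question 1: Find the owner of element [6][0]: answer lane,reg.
3,0

c=0⇒gr=0  r=6⇒Rb=0,th=3,odd=0
L=0*4+3=3  i=0*2+0=0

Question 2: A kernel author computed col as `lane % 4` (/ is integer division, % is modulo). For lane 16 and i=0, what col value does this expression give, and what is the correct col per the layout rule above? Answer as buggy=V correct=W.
buggy=0 correct=4

`lane % 4`[16,0]->0
lane 16: g=4 (16/4), t=0 (16%4)
i=0: r=0*2+0+0=0, c=g=4
col: 0 vs 4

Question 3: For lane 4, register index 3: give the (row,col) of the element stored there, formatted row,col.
4: g=1,t=0
[3] (0*2+1+8,1) = (9,1)

9,1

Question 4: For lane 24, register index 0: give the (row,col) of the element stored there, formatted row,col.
L=24->g=24>>2=6, t=24&3=0
[0]->row 0·2+0+0=0  col g=6

0,6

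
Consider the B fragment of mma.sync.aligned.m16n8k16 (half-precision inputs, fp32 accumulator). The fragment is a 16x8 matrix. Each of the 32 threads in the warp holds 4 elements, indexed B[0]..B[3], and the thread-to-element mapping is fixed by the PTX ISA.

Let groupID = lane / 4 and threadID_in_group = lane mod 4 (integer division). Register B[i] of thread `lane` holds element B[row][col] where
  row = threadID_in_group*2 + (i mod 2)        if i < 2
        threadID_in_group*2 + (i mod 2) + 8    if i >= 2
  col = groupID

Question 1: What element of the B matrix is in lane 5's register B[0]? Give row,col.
2,1

5: g=1,t=1
[0] (1*2+0+0,1) = (2,1)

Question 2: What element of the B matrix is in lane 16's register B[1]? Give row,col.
L=16=>grp=16>>2=4, tig=16&3=0
[1]=>row 0·2+1+0=1  col grp=4

1,4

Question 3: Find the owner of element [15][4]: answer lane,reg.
c:4=>grp=4  r:15=>rB=1,tig=3,lo=1
L=4*4+3=19  i=1*2+1=3

19,3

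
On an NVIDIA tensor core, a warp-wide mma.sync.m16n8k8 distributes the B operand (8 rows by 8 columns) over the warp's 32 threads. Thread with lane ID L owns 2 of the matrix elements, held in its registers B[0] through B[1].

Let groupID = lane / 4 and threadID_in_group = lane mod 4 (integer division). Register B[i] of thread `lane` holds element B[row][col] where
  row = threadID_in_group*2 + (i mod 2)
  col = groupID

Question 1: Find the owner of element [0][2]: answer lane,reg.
c:2=>grp=2  r:0=>tig=0,lo=0
L=2*4+0=8  i=0=0

8,0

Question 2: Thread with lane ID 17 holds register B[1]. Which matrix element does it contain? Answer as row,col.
3,4

17: gr=4,th=1
[1] (1*2+1,4) = (3,4)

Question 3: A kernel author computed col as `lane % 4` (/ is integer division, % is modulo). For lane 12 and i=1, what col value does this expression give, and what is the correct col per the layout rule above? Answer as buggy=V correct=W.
`lane % 4`[12,1]=>0
12: grp=3,tig=0
[1] (0*2+1,3) = (1,3)
col: 0 vs 3

buggy=0 correct=3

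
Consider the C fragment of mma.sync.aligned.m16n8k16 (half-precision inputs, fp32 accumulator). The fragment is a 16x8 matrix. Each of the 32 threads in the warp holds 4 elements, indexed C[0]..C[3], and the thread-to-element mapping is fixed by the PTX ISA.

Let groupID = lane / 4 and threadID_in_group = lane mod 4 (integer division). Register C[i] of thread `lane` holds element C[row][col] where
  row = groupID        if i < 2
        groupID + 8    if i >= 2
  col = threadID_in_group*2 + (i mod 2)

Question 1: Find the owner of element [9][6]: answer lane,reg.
7,2

r=9→G=1,rhi=1  c=6→T=3,p=0
L=1*4+3=7  i=1*2+0=2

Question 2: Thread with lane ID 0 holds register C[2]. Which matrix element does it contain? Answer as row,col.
8,0

lane 0: gid=0 (0/4), tid=0 (0%4)
i=2: r=0+8=8, c=0*2+0=0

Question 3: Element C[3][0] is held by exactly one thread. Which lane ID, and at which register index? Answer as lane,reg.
12,0

r=3->g=3,rb=0  c=0->t=0,b0=0
L=3*4+0=12  i=0*2+0=0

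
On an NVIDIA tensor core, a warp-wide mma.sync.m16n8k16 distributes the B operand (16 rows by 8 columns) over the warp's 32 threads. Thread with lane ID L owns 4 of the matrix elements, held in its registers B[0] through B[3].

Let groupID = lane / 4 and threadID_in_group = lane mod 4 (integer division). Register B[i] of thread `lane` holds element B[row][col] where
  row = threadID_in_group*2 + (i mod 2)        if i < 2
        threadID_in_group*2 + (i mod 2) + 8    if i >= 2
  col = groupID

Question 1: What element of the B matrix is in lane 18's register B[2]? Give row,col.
lane 18: g=4 (18/4), t=2 (18%4)
i=2: r=2*2+0+8=12, c=g=4

12,4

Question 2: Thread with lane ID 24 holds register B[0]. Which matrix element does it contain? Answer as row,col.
0,6

24: g=6,t=0
[0] (0*2+0+0,6) = (0,6)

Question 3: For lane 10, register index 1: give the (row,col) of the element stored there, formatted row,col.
5,2

lane 10: grp=2 (10/4), tig=2 (10%4)
i=1: r=2*2+1+0=5, c=grp=2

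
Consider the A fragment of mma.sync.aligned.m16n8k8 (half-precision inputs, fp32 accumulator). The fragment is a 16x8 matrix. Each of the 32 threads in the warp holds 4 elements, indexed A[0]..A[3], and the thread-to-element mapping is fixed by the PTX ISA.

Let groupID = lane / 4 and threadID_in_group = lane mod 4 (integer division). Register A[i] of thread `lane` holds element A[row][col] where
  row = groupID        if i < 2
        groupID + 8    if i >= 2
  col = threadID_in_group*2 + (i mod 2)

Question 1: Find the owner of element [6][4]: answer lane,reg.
r: 6->gid=6,r8=0  c: 4->tid=2,i&1=0
L=6*4+2=26  i=0*2+0=0

26,0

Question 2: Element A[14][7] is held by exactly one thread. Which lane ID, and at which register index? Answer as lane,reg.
27,3

r=14⇒gr=6,Rb=1  c=7⇒th=3,odd=1
L=6*4+3=27  i=1*2+1=3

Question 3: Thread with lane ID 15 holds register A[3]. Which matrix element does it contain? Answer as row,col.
lane 15: g=3 (15/4), t=3 (15%4)
i=3: r=3+8=11, c=3*2+1=7

11,7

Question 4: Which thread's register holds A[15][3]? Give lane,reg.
r=15→G=7,rhi=1  c=3→T=1,p=1
L=7*4+1=29  i=1*2+1=3

29,3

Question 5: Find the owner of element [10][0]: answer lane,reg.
8,2

r: 10->gid=2,r8=1  c: 0->tid=0,i&1=0
L=2*4+0=8  i=1*2+0=2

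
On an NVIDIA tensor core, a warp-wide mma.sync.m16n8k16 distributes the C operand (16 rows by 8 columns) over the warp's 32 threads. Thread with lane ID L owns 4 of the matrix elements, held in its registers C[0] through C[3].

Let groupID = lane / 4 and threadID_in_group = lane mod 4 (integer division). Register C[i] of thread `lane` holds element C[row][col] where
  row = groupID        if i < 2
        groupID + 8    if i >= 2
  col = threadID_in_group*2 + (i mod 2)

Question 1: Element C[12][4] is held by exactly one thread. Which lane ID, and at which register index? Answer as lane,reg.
18,2

r=12→G=4,rhi=1  c=4→T=2,p=0
L=4*4+2=18  i=1*2+0=2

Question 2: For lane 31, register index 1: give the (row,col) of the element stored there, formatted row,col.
L=31⇒gr=31>>2=7, th=31&3=3
[1]⇒row 7+0=7  col 3·2+1=7

7,7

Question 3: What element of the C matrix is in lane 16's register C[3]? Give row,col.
12,1

lane 16->16/4=4, 16 mod 4=0
i=3  r:4+8->12  c:2·0+1->1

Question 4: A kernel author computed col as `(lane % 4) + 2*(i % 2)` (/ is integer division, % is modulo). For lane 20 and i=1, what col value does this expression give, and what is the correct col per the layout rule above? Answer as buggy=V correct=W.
`(lane % 4) + 2*(i % 2)`[20,1]->2
20: gid=5,tid=0
[1] (5+0,0*2+1) = (5,1)
col: 2 vs 1

buggy=2 correct=1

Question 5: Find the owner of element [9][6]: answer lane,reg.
r=9->g=1,rb=1  c=6->t=3,b0=0
L=1*4+3=7  i=1*2+0=2

7,2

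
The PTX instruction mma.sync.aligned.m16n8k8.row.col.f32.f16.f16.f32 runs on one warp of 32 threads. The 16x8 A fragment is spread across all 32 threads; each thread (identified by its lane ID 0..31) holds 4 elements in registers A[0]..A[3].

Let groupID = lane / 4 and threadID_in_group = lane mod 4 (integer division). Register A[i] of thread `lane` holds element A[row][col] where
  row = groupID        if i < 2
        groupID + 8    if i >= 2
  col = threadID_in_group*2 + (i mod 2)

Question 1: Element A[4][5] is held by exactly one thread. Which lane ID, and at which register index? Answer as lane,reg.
r=4→G=4,rhi=0  c=5→T=2,p=1
L=4*4+2=18  i=0*2+1=1

18,1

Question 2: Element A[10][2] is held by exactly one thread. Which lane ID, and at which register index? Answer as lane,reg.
9,2

r=10⇒gr=2,Rb=1  c=2⇒th=1,odd=0
L=2*4+1=9  i=1*2+0=2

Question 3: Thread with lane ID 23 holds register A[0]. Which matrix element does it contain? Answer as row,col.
lane 23: G=5 (23/4), T=3 (23%4)
i=0: r=5+0=5, c=3*2+0=6

5,6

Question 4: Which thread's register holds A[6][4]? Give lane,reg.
26,0

r=6->g=6,rb=0  c=4->t=2,b0=0
L=6*4+2=26  i=0*2+0=0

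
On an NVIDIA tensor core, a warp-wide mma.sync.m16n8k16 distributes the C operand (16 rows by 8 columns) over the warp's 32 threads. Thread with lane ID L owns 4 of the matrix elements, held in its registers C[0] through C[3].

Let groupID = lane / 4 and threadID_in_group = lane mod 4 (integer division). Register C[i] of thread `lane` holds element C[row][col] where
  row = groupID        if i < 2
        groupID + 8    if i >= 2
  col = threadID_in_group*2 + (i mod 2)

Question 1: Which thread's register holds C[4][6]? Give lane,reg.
19,0

r=4→G=4,rhi=0  c=6→T=3,p=0
L=4*4+3=19  i=0*2+0=0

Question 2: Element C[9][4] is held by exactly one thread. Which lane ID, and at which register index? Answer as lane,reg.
6,2

r=9⇒gr=1,Rb=1  c=4⇒th=2,odd=0
L=1*4+2=6  i=1*2+0=2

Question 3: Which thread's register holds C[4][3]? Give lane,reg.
r=4⇒gr=4,Rb=0  c=3⇒th=1,odd=1
L=4*4+1=17  i=0*2+1=1

17,1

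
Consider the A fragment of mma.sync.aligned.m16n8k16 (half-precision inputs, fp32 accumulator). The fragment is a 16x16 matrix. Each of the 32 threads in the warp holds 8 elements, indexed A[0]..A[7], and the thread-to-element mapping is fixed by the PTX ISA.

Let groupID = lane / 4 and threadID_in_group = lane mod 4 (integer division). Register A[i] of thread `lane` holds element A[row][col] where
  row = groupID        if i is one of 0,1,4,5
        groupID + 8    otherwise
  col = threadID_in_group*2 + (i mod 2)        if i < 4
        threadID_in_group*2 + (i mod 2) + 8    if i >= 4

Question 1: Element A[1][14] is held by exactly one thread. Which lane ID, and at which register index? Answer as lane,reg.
r=1->g=1,rb=0  c=14->cb=1,t=3,b0=0
L=1*4+3=7  i=1*4+0*2+0=4

7,4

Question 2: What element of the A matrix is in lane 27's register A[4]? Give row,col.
lane 27: gr=6 (27/4), th=3 (27%4)
i=4: r=6+0=6, c=3*2+0+8=14

6,14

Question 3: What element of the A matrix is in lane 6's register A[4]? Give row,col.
L=6->gid=6>>2=1, tid=6&3=2
[4]->row 1+0=1  col 2·2+0+8=12

1,12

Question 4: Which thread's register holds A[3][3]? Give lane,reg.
r=3⇒gr=3,Rb=0  c=3⇒Cb=0,th=1,odd=1
L=3*4+1=13  i=0*4+0*2+1=1

13,1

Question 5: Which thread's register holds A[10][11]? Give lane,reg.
r=10→G=2,rhi=1  c=11→chi=1,T=1,p=1
L=2*4+1=9  i=1*4+1*2+1=7

9,7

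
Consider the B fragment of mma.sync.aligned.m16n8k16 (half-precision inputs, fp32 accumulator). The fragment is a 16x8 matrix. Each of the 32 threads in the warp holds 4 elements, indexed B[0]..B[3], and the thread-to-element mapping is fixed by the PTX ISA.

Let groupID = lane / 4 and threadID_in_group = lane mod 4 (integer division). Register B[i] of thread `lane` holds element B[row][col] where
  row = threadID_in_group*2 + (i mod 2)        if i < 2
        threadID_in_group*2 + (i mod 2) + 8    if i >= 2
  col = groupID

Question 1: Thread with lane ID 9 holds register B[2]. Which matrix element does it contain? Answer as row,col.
9: gr=2,th=1
[2] (1*2+0+8,2) = (10,2)

10,2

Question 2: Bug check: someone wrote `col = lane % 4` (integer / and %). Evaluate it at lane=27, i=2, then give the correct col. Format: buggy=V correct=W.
`lane % 4`[27,2]→3
lane 27→27/4=6, 27 mod 4=3
i=2  r:2·3+0+8→14  c:6
col: 3 vs 6

buggy=3 correct=6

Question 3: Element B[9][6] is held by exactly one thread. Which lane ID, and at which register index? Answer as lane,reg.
24,3

c=6→G=6  r=9→rhi=1,T=0,p=1
L=6*4+0=24  i=1*2+1=3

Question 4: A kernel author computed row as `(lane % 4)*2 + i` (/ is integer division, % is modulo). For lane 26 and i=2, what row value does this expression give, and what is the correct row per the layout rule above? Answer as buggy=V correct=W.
buggy=6 correct=12

`(lane % 4)*2 + i`[26,2]->6
26: gid=6,tid=2
[2] (2*2+0+8,6) = (12,6)
row: 6 vs 12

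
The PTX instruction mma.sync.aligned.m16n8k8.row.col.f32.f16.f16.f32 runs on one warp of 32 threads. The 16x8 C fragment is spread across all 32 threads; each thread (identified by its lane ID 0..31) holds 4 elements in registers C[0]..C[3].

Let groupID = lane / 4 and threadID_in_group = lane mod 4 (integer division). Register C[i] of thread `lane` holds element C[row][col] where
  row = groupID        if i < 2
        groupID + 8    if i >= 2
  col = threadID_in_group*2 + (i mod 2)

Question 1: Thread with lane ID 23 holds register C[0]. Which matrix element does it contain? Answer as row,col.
lane 23: g=5 (23/4), t=3 (23%4)
i=0: r=5+0=5, c=3*2+0=6

5,6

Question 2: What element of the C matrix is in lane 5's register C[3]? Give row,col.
lane 5: G=1 (5/4), T=1 (5%4)
i=3: r=1+8=9, c=1*2+1=3

9,3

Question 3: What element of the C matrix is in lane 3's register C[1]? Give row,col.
lane 3->3/4=0, 3 mod 4=3
i=1  r:0+0->0  c:2·3+1->7

0,7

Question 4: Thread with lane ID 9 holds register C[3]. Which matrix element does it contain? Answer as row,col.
10,3

L=9->g=9>>2=2, t=9&3=1
[3]->row 2+8=10  col 1·2+1=3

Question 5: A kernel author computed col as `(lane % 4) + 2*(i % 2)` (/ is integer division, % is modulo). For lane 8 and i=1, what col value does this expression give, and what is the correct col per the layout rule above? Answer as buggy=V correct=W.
`(lane % 4) + 2*(i % 2)`[8,1]->2
lane 8->8/4=2, 8 mod 4=0
i=1  r:2+0->2  c:2·0+1->1
col: 2 vs 1

buggy=2 correct=1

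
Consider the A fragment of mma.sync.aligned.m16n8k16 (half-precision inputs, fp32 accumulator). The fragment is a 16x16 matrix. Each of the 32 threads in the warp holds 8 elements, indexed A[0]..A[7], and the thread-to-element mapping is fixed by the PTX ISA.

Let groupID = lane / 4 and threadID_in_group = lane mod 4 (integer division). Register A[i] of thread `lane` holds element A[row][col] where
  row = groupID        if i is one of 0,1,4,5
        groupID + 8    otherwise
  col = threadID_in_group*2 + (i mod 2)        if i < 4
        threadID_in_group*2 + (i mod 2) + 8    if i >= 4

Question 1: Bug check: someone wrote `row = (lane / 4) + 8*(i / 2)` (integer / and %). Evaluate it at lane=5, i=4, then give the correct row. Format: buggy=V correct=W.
buggy=17 correct=1

`(lane / 4) + 8*(i / 2)`[5,4]→17
L=5→G=5>>2=1, T=5&3=1
[4]→row 1+0=1  col 1·2+0+8=10
row: 17 vs 1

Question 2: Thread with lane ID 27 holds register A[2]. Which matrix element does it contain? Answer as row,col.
lane 27: g=6 (27/4), t=3 (27%4)
i=2: r=6+8=14, c=3*2+0+0=6

14,6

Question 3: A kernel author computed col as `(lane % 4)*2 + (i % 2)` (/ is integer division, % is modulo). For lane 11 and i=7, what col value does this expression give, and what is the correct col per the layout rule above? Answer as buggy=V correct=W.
buggy=7 correct=15

`(lane % 4)*2 + (i % 2)`[11,7]=>7
lane 11: grp=2 (11/4), tig=3 (11%4)
i=7: r=2+8=10, c=3*2+1+8=15
col: 7 vs 15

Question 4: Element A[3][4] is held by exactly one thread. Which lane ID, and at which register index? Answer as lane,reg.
14,0

r:3=>grp=3,rB=0  c:4=>cB=0,tig=2,lo=0
L=3*4+2=14  i=0*4+0*2+0=0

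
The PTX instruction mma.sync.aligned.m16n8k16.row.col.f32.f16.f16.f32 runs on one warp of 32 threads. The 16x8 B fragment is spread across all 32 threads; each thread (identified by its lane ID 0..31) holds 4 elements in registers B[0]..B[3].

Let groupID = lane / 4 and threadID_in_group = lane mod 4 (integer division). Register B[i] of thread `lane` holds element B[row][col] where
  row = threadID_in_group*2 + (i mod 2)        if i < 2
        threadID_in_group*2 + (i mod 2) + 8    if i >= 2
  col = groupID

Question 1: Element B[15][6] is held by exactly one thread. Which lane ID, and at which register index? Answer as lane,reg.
c=6⇒gr=6  r=15⇒Rb=1,th=3,odd=1
L=6*4+3=27  i=1*2+1=3

27,3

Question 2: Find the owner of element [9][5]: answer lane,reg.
c=5->g=5  r=9->rb=1,t=0,b0=1
L=5*4+0=20  i=1*2+1=3

20,3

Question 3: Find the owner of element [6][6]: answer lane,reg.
c=6→G=6  r=6→rhi=0,T=3,p=0
L=6*4+3=27  i=0*2+0=0

27,0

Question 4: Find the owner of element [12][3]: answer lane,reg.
c=3⇒gr=3  r=12⇒Rb=1,th=2,odd=0
L=3*4+2=14  i=1*2+0=2

14,2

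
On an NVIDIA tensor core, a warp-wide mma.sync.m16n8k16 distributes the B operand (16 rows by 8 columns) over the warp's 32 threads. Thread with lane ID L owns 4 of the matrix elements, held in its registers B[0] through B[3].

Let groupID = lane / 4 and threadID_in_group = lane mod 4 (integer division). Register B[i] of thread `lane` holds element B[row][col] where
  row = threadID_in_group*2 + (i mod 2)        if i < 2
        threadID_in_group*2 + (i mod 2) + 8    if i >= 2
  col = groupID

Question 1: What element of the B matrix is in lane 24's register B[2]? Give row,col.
24: g=6,t=0
[2] (0*2+0+8,6) = (8,6)

8,6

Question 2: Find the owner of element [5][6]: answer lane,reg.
26,1

c: 6->gid=6  r: 5->r8=0,tid=2,i&1=1
L=6*4+2=26  i=0*2+1=1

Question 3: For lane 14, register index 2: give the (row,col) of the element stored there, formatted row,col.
12,3

L=14->g=14>>2=3, t=14&3=2
[2]->row 2·2+0+8=12  col g=3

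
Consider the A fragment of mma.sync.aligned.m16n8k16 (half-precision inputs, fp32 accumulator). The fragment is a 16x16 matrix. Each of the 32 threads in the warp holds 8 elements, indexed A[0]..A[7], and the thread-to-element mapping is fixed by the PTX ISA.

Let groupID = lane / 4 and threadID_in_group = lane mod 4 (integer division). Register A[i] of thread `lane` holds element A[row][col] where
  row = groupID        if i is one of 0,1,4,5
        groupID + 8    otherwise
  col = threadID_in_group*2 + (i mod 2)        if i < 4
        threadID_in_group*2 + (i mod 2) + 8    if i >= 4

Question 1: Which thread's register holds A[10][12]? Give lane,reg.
r=10->g=2,rb=1  c=12->cb=1,t=2,b0=0
L=2*4+2=10  i=1*4+1*2+0=6

10,6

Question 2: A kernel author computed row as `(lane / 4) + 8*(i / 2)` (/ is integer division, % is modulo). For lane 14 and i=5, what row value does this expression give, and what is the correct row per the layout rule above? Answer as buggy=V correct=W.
`(lane / 4) + 8*(i / 2)`[14,5]->19
14: gid=3,tid=2
[5] (3+0,2*2+1+8) = (3,13)
row: 19 vs 3

buggy=19 correct=3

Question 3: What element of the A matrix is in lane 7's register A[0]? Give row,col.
lane 7: gid=1 (7/4), tid=3 (7%4)
i=0: r=1+0=1, c=3*2+0+0=6

1,6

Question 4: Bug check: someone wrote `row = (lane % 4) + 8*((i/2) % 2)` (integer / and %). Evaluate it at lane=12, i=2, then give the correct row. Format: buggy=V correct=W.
buggy=8 correct=11

`(lane % 4) + 8*((i/2) % 2)`[12,2]->8
lane 12->12/4=3, 12 mod 4=0
i=2  r:3+8->11  c:2·0+0+0->0
row: 8 vs 11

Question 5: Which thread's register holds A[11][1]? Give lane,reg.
r:11=>grp=3,rB=1  c:1=>cB=0,tig=0,lo=1
L=3*4+0=12  i=0*4+1*2+1=3

12,3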